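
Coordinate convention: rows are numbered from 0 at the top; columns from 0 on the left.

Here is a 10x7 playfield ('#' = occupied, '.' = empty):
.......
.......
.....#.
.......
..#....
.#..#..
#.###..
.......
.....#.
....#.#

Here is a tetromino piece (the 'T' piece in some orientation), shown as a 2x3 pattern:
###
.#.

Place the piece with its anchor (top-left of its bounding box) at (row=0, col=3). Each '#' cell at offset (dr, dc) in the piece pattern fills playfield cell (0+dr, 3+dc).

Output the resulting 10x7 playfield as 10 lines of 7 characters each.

Answer: ...###.
....#..
.....#.
.......
..#....
.#..#..
#.###..
.......
.....#.
....#.#

Derivation:
Fill (0+0,3+0) = (0,3)
Fill (0+0,3+1) = (0,4)
Fill (0+0,3+2) = (0,5)
Fill (0+1,3+1) = (1,4)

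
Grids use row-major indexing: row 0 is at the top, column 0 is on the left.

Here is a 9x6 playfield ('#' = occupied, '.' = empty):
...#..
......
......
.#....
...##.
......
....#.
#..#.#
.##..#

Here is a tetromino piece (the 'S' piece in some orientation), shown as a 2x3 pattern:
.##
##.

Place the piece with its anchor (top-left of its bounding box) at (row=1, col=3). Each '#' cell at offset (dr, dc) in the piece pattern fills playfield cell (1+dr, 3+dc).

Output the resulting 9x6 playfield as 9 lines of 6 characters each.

Fill (1+0,3+1) = (1,4)
Fill (1+0,3+2) = (1,5)
Fill (1+1,3+0) = (2,3)
Fill (1+1,3+1) = (2,4)

Answer: ...#..
....##
...##.
.#....
...##.
......
....#.
#..#.#
.##..#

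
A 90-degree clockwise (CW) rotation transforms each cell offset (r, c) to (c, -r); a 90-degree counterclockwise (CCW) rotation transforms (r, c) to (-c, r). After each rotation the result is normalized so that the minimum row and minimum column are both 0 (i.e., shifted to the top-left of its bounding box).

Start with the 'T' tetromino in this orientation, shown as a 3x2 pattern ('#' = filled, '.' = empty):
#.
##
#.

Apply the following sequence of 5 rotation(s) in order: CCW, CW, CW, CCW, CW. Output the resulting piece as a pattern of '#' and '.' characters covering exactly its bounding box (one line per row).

Answer: ###
.#.

Derivation:
Start:
#.
##
#.
After rotation 1 (CCW):
.#.
###
After rotation 2 (CW):
#.
##
#.
After rotation 3 (CW):
###
.#.
After rotation 4 (CCW):
#.
##
#.
After rotation 5 (CW):
###
.#.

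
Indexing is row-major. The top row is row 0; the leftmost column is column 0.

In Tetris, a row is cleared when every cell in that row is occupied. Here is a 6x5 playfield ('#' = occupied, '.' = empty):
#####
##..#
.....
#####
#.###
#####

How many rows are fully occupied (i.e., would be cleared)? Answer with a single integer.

Check each row:
  row 0: 0 empty cells -> FULL (clear)
  row 1: 2 empty cells -> not full
  row 2: 5 empty cells -> not full
  row 3: 0 empty cells -> FULL (clear)
  row 4: 1 empty cell -> not full
  row 5: 0 empty cells -> FULL (clear)
Total rows cleared: 3

Answer: 3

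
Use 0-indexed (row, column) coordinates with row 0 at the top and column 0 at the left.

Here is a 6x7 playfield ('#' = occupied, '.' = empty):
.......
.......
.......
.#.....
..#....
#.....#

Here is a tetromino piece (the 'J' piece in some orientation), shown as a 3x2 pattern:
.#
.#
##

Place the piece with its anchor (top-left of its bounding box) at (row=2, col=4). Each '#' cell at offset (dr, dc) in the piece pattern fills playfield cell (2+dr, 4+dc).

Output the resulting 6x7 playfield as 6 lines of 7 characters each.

Answer: .......
.......
.....#.
.#...#.
..#.##.
#.....#

Derivation:
Fill (2+0,4+1) = (2,5)
Fill (2+1,4+1) = (3,5)
Fill (2+2,4+0) = (4,4)
Fill (2+2,4+1) = (4,5)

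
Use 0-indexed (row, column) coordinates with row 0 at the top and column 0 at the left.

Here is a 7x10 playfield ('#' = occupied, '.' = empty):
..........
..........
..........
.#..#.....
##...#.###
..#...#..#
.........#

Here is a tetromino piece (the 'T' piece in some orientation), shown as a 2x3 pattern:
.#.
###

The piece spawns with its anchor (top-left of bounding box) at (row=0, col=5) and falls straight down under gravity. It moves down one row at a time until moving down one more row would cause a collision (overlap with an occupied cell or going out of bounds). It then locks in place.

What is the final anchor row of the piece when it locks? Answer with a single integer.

Answer: 2

Derivation:
Spawn at (row=0, col=5). Try each row:
  row 0: fits
  row 1: fits
  row 2: fits
  row 3: blocked -> lock at row 2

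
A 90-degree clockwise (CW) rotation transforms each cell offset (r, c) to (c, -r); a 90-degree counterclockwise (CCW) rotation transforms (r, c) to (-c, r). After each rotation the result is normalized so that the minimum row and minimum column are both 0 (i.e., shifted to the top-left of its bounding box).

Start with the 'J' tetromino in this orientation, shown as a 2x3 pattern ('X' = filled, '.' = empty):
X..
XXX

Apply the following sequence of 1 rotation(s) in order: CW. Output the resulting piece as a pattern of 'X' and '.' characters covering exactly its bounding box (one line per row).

Start:
X..
XXX
After rotation 1 (CW):
XX
X.
X.

Answer: XX
X.
X.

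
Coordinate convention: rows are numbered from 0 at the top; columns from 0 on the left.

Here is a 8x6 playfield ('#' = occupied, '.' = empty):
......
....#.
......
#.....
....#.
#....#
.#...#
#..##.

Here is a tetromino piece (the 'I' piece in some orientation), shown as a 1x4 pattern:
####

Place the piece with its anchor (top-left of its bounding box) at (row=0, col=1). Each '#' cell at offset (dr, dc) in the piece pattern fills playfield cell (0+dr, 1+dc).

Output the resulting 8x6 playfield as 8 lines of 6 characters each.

Fill (0+0,1+0) = (0,1)
Fill (0+0,1+1) = (0,2)
Fill (0+0,1+2) = (0,3)
Fill (0+0,1+3) = (0,4)

Answer: .####.
....#.
......
#.....
....#.
#....#
.#...#
#..##.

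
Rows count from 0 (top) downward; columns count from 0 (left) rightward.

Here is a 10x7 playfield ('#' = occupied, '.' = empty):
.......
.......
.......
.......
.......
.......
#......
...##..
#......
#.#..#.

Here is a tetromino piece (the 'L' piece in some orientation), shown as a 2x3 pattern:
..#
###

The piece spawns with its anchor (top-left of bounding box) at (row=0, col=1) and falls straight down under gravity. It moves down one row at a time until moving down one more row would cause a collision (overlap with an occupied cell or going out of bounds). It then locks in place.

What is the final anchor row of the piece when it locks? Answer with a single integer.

Spawn at (row=0, col=1). Try each row:
  row 0: fits
  row 1: fits
  row 2: fits
  row 3: fits
  row 4: fits
  row 5: fits
  row 6: blocked -> lock at row 5

Answer: 5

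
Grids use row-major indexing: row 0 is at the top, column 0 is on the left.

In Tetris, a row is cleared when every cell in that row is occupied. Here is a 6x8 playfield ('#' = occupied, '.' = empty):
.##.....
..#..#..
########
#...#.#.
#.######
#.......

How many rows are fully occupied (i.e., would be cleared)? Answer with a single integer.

Answer: 1

Derivation:
Check each row:
  row 0: 6 empty cells -> not full
  row 1: 6 empty cells -> not full
  row 2: 0 empty cells -> FULL (clear)
  row 3: 5 empty cells -> not full
  row 4: 1 empty cell -> not full
  row 5: 7 empty cells -> not full
Total rows cleared: 1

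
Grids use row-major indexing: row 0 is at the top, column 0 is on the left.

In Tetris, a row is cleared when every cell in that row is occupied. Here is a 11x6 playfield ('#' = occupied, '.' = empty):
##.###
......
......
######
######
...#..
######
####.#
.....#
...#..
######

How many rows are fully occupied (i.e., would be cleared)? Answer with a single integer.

Check each row:
  row 0: 1 empty cell -> not full
  row 1: 6 empty cells -> not full
  row 2: 6 empty cells -> not full
  row 3: 0 empty cells -> FULL (clear)
  row 4: 0 empty cells -> FULL (clear)
  row 5: 5 empty cells -> not full
  row 6: 0 empty cells -> FULL (clear)
  row 7: 1 empty cell -> not full
  row 8: 5 empty cells -> not full
  row 9: 5 empty cells -> not full
  row 10: 0 empty cells -> FULL (clear)
Total rows cleared: 4

Answer: 4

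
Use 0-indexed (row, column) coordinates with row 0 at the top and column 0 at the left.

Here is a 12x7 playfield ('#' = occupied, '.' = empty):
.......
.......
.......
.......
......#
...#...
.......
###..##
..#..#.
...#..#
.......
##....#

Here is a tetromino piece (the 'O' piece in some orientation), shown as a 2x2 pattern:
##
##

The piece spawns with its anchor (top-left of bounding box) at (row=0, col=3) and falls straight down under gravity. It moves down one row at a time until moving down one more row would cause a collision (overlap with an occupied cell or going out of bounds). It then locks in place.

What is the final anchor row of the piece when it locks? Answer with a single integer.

Answer: 3

Derivation:
Spawn at (row=0, col=3). Try each row:
  row 0: fits
  row 1: fits
  row 2: fits
  row 3: fits
  row 4: blocked -> lock at row 3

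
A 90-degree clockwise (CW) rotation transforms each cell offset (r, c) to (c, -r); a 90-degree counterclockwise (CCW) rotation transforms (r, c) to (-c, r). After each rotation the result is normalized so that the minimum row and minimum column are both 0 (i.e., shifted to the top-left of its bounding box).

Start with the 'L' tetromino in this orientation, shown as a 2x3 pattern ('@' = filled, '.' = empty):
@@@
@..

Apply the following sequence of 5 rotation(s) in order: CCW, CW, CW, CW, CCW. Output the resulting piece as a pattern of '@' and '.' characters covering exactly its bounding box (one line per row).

Start:
@@@
@..
After rotation 1 (CCW):
@.
@.
@@
After rotation 2 (CW):
@@@
@..
After rotation 3 (CW):
@@
.@
.@
After rotation 4 (CW):
..@
@@@
After rotation 5 (CCW):
@@
.@
.@

Answer: @@
.@
.@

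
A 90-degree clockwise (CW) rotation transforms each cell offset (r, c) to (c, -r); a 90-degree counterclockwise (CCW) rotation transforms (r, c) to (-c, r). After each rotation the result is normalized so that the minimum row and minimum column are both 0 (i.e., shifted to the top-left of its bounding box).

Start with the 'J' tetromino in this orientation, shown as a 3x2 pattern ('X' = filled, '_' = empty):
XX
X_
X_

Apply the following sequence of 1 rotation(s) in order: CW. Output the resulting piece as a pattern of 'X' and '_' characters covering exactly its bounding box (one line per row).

Start:
XX
X_
X_
After rotation 1 (CW):
XXX
__X

Answer: XXX
__X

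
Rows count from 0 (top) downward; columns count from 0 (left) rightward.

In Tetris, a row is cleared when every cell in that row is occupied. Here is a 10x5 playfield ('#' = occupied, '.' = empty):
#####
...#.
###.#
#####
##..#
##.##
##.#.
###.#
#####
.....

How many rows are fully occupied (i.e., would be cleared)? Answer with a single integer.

Answer: 3

Derivation:
Check each row:
  row 0: 0 empty cells -> FULL (clear)
  row 1: 4 empty cells -> not full
  row 2: 1 empty cell -> not full
  row 3: 0 empty cells -> FULL (clear)
  row 4: 2 empty cells -> not full
  row 5: 1 empty cell -> not full
  row 6: 2 empty cells -> not full
  row 7: 1 empty cell -> not full
  row 8: 0 empty cells -> FULL (clear)
  row 9: 5 empty cells -> not full
Total rows cleared: 3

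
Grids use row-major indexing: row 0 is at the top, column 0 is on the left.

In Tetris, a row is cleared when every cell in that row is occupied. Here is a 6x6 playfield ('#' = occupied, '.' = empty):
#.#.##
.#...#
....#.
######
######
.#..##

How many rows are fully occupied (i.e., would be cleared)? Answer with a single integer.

Check each row:
  row 0: 2 empty cells -> not full
  row 1: 4 empty cells -> not full
  row 2: 5 empty cells -> not full
  row 3: 0 empty cells -> FULL (clear)
  row 4: 0 empty cells -> FULL (clear)
  row 5: 3 empty cells -> not full
Total rows cleared: 2

Answer: 2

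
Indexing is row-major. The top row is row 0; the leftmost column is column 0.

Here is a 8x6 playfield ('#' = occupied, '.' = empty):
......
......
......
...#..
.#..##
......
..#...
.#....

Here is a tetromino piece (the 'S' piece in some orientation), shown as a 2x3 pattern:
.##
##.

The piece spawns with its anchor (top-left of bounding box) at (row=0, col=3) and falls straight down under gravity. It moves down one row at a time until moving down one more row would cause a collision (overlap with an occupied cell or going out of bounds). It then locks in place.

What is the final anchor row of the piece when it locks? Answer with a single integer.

Answer: 1

Derivation:
Spawn at (row=0, col=3). Try each row:
  row 0: fits
  row 1: fits
  row 2: blocked -> lock at row 1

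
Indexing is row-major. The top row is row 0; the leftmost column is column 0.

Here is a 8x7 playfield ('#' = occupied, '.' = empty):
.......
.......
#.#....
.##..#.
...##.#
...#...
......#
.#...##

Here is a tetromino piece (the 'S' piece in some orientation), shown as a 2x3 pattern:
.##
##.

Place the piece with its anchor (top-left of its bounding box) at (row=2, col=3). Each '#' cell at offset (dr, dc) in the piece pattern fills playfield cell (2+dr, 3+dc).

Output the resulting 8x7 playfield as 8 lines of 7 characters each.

Answer: .......
.......
#.#.##.
.#####.
...##.#
...#...
......#
.#...##

Derivation:
Fill (2+0,3+1) = (2,4)
Fill (2+0,3+2) = (2,5)
Fill (2+1,3+0) = (3,3)
Fill (2+1,3+1) = (3,4)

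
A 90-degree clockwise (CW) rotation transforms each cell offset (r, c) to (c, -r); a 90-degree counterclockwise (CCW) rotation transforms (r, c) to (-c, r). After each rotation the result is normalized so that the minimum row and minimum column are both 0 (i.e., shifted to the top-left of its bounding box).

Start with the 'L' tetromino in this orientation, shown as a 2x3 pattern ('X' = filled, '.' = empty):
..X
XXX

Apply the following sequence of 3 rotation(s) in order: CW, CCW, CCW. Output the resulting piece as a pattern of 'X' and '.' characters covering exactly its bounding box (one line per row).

Start:
..X
XXX
After rotation 1 (CW):
X.
X.
XX
After rotation 2 (CCW):
..X
XXX
After rotation 3 (CCW):
XX
.X
.X

Answer: XX
.X
.X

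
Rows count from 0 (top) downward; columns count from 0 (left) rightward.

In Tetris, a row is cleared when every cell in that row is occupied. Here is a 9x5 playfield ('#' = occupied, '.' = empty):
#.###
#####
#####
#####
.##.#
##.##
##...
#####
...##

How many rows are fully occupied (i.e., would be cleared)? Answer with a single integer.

Check each row:
  row 0: 1 empty cell -> not full
  row 1: 0 empty cells -> FULL (clear)
  row 2: 0 empty cells -> FULL (clear)
  row 3: 0 empty cells -> FULL (clear)
  row 4: 2 empty cells -> not full
  row 5: 1 empty cell -> not full
  row 6: 3 empty cells -> not full
  row 7: 0 empty cells -> FULL (clear)
  row 8: 3 empty cells -> not full
Total rows cleared: 4

Answer: 4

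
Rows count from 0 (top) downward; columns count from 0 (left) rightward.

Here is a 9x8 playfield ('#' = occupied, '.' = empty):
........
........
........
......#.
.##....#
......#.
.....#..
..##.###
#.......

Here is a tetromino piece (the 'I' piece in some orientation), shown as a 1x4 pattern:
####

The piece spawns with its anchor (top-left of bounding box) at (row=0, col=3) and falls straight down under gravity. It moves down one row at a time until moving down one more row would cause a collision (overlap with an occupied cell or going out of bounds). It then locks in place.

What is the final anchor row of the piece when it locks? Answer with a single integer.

Spawn at (row=0, col=3). Try each row:
  row 0: fits
  row 1: fits
  row 2: fits
  row 3: blocked -> lock at row 2

Answer: 2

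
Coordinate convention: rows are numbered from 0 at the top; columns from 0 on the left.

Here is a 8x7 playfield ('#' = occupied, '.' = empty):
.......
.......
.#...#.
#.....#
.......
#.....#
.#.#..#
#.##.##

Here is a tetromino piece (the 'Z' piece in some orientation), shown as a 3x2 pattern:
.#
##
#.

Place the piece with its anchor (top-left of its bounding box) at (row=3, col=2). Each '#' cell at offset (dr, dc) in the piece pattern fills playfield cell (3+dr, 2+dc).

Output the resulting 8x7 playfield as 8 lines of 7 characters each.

Answer: .......
.......
.#...#.
#..#..#
..##...
#.#...#
.#.#..#
#.##.##

Derivation:
Fill (3+0,2+1) = (3,3)
Fill (3+1,2+0) = (4,2)
Fill (3+1,2+1) = (4,3)
Fill (3+2,2+0) = (5,2)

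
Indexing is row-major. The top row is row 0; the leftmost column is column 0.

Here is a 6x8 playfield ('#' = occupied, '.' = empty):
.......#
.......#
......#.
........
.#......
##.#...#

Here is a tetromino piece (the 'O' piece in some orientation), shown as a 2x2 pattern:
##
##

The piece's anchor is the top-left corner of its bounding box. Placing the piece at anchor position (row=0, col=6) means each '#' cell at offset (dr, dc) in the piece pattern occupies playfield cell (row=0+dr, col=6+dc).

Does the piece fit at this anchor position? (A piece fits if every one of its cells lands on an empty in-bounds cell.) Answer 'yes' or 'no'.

Answer: no

Derivation:
Check each piece cell at anchor (0, 6):
  offset (0,0) -> (0,6): empty -> OK
  offset (0,1) -> (0,7): occupied ('#') -> FAIL
  offset (1,0) -> (1,6): empty -> OK
  offset (1,1) -> (1,7): occupied ('#') -> FAIL
All cells valid: no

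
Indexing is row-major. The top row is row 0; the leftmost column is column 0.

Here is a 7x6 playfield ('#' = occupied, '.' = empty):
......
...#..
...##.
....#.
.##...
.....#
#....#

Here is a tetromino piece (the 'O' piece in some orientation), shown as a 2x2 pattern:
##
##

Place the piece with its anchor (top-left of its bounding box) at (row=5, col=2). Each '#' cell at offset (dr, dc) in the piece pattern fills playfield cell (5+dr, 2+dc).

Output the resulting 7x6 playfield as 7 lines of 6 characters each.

Answer: ......
...#..
...##.
....#.
.##...
..##.#
#.##.#

Derivation:
Fill (5+0,2+0) = (5,2)
Fill (5+0,2+1) = (5,3)
Fill (5+1,2+0) = (6,2)
Fill (5+1,2+1) = (6,3)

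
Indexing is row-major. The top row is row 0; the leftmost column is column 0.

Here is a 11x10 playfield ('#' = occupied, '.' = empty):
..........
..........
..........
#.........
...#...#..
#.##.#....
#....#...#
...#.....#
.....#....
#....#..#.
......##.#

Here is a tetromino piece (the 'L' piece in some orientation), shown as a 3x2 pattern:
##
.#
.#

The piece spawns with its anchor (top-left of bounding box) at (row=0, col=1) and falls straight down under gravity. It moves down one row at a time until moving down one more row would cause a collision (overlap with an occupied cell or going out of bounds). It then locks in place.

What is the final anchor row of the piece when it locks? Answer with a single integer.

Answer: 2

Derivation:
Spawn at (row=0, col=1). Try each row:
  row 0: fits
  row 1: fits
  row 2: fits
  row 3: blocked -> lock at row 2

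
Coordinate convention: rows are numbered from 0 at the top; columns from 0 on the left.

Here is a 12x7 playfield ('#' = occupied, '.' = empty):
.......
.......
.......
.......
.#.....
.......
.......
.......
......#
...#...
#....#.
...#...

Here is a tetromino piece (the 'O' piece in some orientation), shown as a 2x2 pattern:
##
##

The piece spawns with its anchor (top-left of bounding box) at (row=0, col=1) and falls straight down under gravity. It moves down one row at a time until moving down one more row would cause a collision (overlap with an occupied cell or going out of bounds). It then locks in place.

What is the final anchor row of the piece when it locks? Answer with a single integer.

Answer: 2

Derivation:
Spawn at (row=0, col=1). Try each row:
  row 0: fits
  row 1: fits
  row 2: fits
  row 3: blocked -> lock at row 2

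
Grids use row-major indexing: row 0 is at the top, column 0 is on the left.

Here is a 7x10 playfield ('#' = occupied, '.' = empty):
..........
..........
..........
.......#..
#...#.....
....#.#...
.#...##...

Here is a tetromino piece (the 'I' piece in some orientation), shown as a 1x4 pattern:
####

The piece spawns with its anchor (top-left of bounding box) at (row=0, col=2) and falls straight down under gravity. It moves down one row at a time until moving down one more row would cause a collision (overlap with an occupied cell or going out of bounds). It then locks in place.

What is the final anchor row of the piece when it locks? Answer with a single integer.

Spawn at (row=0, col=2). Try each row:
  row 0: fits
  row 1: fits
  row 2: fits
  row 3: fits
  row 4: blocked -> lock at row 3

Answer: 3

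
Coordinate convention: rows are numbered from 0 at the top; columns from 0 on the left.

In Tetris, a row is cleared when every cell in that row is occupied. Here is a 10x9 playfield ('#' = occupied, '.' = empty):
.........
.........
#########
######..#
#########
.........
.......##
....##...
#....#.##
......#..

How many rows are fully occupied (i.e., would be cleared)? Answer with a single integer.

Answer: 2

Derivation:
Check each row:
  row 0: 9 empty cells -> not full
  row 1: 9 empty cells -> not full
  row 2: 0 empty cells -> FULL (clear)
  row 3: 2 empty cells -> not full
  row 4: 0 empty cells -> FULL (clear)
  row 5: 9 empty cells -> not full
  row 6: 7 empty cells -> not full
  row 7: 7 empty cells -> not full
  row 8: 5 empty cells -> not full
  row 9: 8 empty cells -> not full
Total rows cleared: 2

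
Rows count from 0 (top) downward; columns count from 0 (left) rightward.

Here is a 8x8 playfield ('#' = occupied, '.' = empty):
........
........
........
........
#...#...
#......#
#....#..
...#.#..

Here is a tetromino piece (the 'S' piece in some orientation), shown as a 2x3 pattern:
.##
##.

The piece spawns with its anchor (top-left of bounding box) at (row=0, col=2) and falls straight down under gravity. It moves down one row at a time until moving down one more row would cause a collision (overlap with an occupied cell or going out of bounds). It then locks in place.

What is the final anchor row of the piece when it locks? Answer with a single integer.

Spawn at (row=0, col=2). Try each row:
  row 0: fits
  row 1: fits
  row 2: fits
  row 3: fits
  row 4: blocked -> lock at row 3

Answer: 3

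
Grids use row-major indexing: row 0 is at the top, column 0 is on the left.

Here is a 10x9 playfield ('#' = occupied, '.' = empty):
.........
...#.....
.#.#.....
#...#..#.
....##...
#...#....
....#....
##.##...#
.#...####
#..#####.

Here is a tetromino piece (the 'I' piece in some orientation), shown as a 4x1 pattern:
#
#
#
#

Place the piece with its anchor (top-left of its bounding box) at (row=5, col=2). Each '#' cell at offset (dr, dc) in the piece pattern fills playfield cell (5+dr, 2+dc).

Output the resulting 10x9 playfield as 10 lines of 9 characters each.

Answer: .........
...#.....
.#.#.....
#...#..#.
....##...
#.#.#....
..#.#....
#####...#
.##..####
#..#####.

Derivation:
Fill (5+0,2+0) = (5,2)
Fill (5+1,2+0) = (6,2)
Fill (5+2,2+0) = (7,2)
Fill (5+3,2+0) = (8,2)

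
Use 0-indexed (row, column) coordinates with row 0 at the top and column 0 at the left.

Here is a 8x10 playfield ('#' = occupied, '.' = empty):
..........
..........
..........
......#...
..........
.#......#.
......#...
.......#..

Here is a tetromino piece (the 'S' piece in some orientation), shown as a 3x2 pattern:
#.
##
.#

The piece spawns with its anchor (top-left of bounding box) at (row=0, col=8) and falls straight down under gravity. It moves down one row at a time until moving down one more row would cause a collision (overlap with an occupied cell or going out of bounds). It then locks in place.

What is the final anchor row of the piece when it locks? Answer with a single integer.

Spawn at (row=0, col=8). Try each row:
  row 0: fits
  row 1: fits
  row 2: fits
  row 3: fits
  row 4: blocked -> lock at row 3

Answer: 3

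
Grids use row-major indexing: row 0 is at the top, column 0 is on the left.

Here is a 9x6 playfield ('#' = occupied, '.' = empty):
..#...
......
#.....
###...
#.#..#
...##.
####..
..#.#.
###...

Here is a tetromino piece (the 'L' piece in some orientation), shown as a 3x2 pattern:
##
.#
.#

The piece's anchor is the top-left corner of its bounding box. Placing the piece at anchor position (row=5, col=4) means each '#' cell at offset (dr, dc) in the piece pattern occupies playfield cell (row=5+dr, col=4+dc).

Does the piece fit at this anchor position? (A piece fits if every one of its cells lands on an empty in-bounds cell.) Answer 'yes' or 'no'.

Check each piece cell at anchor (5, 4):
  offset (0,0) -> (5,4): occupied ('#') -> FAIL
  offset (0,1) -> (5,5): empty -> OK
  offset (1,1) -> (6,5): empty -> OK
  offset (2,1) -> (7,5): empty -> OK
All cells valid: no

Answer: no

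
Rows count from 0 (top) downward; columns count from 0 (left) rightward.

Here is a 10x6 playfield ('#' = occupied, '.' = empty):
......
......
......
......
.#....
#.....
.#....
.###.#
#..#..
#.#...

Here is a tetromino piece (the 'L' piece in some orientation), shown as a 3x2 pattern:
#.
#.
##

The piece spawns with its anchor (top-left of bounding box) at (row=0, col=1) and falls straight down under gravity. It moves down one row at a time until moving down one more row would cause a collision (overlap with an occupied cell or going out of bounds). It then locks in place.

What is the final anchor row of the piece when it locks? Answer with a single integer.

Answer: 1

Derivation:
Spawn at (row=0, col=1). Try each row:
  row 0: fits
  row 1: fits
  row 2: blocked -> lock at row 1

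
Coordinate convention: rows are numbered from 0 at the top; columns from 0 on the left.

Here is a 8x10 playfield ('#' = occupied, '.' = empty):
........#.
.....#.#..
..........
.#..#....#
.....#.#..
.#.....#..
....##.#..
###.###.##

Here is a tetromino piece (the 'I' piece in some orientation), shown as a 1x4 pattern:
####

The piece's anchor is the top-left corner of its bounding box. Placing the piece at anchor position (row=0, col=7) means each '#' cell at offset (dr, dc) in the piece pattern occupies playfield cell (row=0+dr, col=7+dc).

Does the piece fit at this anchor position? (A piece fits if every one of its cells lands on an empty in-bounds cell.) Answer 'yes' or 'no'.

Answer: no

Derivation:
Check each piece cell at anchor (0, 7):
  offset (0,0) -> (0,7): empty -> OK
  offset (0,1) -> (0,8): occupied ('#') -> FAIL
  offset (0,2) -> (0,9): empty -> OK
  offset (0,3) -> (0,10): out of bounds -> FAIL
All cells valid: no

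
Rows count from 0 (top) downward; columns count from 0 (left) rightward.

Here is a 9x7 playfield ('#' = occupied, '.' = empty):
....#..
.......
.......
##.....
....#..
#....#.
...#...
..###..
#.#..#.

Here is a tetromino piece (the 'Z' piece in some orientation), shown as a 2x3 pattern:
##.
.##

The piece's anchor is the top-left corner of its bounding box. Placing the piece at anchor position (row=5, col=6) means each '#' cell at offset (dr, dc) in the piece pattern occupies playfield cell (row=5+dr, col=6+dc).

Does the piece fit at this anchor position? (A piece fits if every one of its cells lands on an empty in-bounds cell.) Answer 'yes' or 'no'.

Answer: no

Derivation:
Check each piece cell at anchor (5, 6):
  offset (0,0) -> (5,6): empty -> OK
  offset (0,1) -> (5,7): out of bounds -> FAIL
  offset (1,1) -> (6,7): out of bounds -> FAIL
  offset (1,2) -> (6,8): out of bounds -> FAIL
All cells valid: no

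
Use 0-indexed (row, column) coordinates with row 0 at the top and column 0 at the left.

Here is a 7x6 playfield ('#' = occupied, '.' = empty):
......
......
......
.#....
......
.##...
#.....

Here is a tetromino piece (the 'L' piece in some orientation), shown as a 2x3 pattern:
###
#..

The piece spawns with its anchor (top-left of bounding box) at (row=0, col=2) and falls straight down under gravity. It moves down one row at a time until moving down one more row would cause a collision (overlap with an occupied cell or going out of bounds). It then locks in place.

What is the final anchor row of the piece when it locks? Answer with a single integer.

Spawn at (row=0, col=2). Try each row:
  row 0: fits
  row 1: fits
  row 2: fits
  row 3: fits
  row 4: blocked -> lock at row 3

Answer: 3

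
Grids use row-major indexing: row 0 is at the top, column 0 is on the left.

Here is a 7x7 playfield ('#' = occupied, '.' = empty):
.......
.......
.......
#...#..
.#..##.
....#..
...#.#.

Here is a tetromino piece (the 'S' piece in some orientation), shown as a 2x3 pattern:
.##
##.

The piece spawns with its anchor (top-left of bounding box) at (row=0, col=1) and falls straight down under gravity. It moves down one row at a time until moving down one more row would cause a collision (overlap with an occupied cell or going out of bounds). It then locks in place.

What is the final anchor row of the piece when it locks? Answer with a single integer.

Spawn at (row=0, col=1). Try each row:
  row 0: fits
  row 1: fits
  row 2: fits
  row 3: blocked -> lock at row 2

Answer: 2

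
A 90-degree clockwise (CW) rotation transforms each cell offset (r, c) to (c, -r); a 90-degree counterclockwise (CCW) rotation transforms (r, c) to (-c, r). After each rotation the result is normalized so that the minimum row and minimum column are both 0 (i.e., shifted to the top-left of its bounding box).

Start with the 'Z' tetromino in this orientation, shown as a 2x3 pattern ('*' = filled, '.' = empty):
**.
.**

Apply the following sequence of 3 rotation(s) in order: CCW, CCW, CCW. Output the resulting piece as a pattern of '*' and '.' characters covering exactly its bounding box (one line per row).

Start:
**.
.**
After rotation 1 (CCW):
.*
**
*.
After rotation 2 (CCW):
**.
.**
After rotation 3 (CCW):
.*
**
*.

Answer: .*
**
*.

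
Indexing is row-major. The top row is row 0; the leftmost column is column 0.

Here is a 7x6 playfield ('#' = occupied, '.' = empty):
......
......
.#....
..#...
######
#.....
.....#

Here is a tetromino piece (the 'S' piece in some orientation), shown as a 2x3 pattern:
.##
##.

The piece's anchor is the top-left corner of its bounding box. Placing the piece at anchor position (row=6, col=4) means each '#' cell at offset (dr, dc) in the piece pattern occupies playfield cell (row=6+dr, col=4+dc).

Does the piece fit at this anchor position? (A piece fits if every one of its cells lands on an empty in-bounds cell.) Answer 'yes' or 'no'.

Check each piece cell at anchor (6, 4):
  offset (0,1) -> (6,5): occupied ('#') -> FAIL
  offset (0,2) -> (6,6): out of bounds -> FAIL
  offset (1,0) -> (7,4): out of bounds -> FAIL
  offset (1,1) -> (7,5): out of bounds -> FAIL
All cells valid: no

Answer: no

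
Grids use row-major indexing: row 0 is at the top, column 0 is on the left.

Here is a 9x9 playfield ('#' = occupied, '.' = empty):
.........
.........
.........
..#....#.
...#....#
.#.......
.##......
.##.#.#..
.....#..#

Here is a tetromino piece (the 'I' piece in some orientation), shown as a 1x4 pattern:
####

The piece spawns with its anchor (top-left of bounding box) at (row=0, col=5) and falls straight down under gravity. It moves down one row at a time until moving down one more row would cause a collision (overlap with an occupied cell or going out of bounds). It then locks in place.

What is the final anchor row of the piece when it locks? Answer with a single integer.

Spawn at (row=0, col=5). Try each row:
  row 0: fits
  row 1: fits
  row 2: fits
  row 3: blocked -> lock at row 2

Answer: 2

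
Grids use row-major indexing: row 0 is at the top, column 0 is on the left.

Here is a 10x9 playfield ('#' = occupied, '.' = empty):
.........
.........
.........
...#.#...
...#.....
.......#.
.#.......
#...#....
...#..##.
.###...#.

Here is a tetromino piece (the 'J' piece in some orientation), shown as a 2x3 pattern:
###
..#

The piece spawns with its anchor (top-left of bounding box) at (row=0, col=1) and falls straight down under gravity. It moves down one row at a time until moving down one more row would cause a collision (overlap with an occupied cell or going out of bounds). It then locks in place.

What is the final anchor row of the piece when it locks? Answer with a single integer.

Answer: 1

Derivation:
Spawn at (row=0, col=1). Try each row:
  row 0: fits
  row 1: fits
  row 2: blocked -> lock at row 1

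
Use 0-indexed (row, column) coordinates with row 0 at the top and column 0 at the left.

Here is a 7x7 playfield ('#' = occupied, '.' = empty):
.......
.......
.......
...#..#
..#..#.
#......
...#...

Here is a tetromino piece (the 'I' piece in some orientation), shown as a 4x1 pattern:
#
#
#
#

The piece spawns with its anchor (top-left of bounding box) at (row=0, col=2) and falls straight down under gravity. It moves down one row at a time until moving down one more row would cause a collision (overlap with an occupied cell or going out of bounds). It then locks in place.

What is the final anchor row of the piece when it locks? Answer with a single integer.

Answer: 0

Derivation:
Spawn at (row=0, col=2). Try each row:
  row 0: fits
  row 1: blocked -> lock at row 0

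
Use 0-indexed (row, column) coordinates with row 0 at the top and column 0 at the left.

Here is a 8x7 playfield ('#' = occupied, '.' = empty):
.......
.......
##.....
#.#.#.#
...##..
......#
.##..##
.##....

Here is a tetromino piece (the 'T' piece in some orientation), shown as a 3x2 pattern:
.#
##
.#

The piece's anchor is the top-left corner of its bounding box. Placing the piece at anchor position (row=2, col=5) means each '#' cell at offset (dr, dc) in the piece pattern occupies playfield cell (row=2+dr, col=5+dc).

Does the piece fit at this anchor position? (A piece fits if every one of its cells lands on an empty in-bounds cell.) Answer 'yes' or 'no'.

Check each piece cell at anchor (2, 5):
  offset (0,1) -> (2,6): empty -> OK
  offset (1,0) -> (3,5): empty -> OK
  offset (1,1) -> (3,6): occupied ('#') -> FAIL
  offset (2,1) -> (4,6): empty -> OK
All cells valid: no

Answer: no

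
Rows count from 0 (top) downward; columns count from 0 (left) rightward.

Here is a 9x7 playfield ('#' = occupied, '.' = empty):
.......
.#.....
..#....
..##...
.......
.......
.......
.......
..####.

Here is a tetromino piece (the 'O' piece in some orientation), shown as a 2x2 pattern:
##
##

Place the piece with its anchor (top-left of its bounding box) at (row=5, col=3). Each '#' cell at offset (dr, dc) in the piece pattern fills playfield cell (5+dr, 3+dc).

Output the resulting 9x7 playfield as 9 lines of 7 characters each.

Fill (5+0,3+0) = (5,3)
Fill (5+0,3+1) = (5,4)
Fill (5+1,3+0) = (6,3)
Fill (5+1,3+1) = (6,4)

Answer: .......
.#.....
..#....
..##...
.......
...##..
...##..
.......
..####.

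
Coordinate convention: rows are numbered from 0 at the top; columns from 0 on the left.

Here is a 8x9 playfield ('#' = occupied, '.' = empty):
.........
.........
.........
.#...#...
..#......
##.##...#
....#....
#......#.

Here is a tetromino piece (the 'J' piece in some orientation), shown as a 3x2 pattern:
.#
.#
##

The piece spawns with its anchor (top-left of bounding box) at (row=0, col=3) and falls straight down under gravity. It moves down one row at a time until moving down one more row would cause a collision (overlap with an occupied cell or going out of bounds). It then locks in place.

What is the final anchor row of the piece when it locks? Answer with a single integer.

Answer: 2

Derivation:
Spawn at (row=0, col=3). Try each row:
  row 0: fits
  row 1: fits
  row 2: fits
  row 3: blocked -> lock at row 2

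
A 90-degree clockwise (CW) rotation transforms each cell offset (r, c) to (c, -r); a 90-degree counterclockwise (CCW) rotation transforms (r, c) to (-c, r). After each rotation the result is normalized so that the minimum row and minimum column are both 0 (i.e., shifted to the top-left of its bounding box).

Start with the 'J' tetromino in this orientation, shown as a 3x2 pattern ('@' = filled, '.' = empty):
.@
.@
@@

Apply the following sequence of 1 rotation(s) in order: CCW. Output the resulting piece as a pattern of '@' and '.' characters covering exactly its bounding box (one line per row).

Answer: @@@
..@

Derivation:
Start:
.@
.@
@@
After rotation 1 (CCW):
@@@
..@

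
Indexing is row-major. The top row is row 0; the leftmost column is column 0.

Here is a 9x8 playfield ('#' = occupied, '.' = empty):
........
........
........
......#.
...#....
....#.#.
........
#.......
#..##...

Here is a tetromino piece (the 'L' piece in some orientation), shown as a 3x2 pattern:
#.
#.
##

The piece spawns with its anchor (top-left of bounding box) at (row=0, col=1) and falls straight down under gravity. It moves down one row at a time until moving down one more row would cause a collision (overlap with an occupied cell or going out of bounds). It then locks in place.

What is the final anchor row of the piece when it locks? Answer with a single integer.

Answer: 6

Derivation:
Spawn at (row=0, col=1). Try each row:
  row 0: fits
  row 1: fits
  row 2: fits
  row 3: fits
  row 4: fits
  row 5: fits
  row 6: fits
  row 7: blocked -> lock at row 6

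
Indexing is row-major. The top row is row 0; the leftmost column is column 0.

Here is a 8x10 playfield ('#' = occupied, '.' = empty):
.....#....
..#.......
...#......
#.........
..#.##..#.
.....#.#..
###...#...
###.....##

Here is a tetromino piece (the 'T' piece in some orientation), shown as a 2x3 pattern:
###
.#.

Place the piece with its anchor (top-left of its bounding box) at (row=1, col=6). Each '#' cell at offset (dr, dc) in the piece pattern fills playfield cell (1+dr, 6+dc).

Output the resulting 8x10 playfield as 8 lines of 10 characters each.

Answer: .....#....
..#...###.
...#...#..
#.........
..#.##..#.
.....#.#..
###...#...
###.....##

Derivation:
Fill (1+0,6+0) = (1,6)
Fill (1+0,6+1) = (1,7)
Fill (1+0,6+2) = (1,8)
Fill (1+1,6+1) = (2,7)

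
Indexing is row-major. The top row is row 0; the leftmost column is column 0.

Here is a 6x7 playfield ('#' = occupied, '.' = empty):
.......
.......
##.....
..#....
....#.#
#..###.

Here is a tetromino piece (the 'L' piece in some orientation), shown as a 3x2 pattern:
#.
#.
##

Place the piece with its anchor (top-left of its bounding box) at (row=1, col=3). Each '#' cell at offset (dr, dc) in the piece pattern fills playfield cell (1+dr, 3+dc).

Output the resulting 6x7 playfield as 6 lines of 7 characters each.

Answer: .......
...#...
##.#...
..###..
....#.#
#..###.

Derivation:
Fill (1+0,3+0) = (1,3)
Fill (1+1,3+0) = (2,3)
Fill (1+2,3+0) = (3,3)
Fill (1+2,3+1) = (3,4)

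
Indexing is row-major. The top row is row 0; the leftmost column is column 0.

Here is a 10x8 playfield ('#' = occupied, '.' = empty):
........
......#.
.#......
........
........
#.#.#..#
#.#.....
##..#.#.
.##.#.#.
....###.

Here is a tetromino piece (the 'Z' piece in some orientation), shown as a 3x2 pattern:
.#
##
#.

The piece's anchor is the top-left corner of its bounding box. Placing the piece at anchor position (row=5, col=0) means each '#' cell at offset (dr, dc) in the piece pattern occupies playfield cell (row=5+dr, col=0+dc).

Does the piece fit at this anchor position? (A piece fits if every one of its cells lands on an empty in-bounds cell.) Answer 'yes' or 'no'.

Check each piece cell at anchor (5, 0):
  offset (0,1) -> (5,1): empty -> OK
  offset (1,0) -> (6,0): occupied ('#') -> FAIL
  offset (1,1) -> (6,1): empty -> OK
  offset (2,0) -> (7,0): occupied ('#') -> FAIL
All cells valid: no

Answer: no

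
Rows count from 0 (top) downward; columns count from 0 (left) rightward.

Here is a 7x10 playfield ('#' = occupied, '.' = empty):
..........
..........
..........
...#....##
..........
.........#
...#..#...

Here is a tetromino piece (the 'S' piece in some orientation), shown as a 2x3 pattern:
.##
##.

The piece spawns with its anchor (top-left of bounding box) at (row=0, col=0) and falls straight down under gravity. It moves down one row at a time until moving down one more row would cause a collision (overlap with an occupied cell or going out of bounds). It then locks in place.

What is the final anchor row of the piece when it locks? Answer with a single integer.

Answer: 5

Derivation:
Spawn at (row=0, col=0). Try each row:
  row 0: fits
  row 1: fits
  row 2: fits
  row 3: fits
  row 4: fits
  row 5: fits
  row 6: blocked -> lock at row 5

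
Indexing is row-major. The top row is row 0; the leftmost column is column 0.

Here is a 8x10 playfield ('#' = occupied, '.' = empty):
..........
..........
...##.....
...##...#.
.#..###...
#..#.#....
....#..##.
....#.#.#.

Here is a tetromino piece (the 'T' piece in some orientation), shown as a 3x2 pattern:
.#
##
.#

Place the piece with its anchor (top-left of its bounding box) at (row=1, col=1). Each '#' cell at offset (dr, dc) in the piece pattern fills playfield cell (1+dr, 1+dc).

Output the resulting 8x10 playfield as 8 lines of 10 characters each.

Fill (1+0,1+1) = (1,2)
Fill (1+1,1+0) = (2,1)
Fill (1+1,1+1) = (2,2)
Fill (1+2,1+1) = (3,2)

Answer: ..........
..#.......
.####.....
..###...#.
.#..###...
#..#.#....
....#..##.
....#.#.#.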